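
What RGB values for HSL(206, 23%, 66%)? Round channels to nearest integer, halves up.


H=206°, S=0.23, L=0.66
C = (1-|2L-1|)×S = (1-|0.32|)×0.23 = 0.1564
H' = H/60 = 206/60 ≈ 3.4333; X = C×(1-|H' mod 2 - 1|) ≈ 0.0886
m = L - C/2 = 0.66 - 0.0782 = 0.5818
Sector ⌊H'⌋ = 3 → (R',G',B') = (0.0, ≈0.0886, 0.1564)
RGB = ((R'+m)×255, (G'+m)×255, (B'+m)×255) = (148.359, 170.9588, 188.241)
Round half up → RGB(148, 171, 188)


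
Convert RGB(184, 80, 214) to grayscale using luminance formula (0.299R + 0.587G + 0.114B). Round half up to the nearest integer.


Gray = 0.299×R + 0.587×G + 0.114×B
Gray = 0.299×184 + 0.587×80 + 0.114×214
Gray = 55.016 + 46.960 + 24.396
Gray = 126.372 → round half up → 126
Gray = 126


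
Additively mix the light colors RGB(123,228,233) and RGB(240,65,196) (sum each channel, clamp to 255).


Additive: each channel = min(255, C₁+C₂)
R: 123+240 = 363 → 255
G: 228+65 = 293 → 255
B: 233+196 = 429 → 255
= RGB(255, 255, 255)


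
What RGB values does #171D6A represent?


17 → 23 (R)
1D → 29 (G)
6A → 106 (B)
= RGB(23, 29, 106)


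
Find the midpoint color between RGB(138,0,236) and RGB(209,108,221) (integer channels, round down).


Midpoint: each channel = ⌊(C₁+C₂)/2⌋
R: ⌊(138+209)/2⌋ = 173
G: ⌊(0+108)/2⌋ = 54
B: ⌊(236+221)/2⌋ = 228
= RGB(173, 54, 228)


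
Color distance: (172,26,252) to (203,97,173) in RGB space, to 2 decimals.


d = √[(R₁-R₂)² + (G₁-G₂)² + (B₁-B₂)²]
d = √[(172-203)² + (26-97)² + (252-173)²]
d = √[961 + 5041 + 6241]
d = √12243
d ≈ 110.65


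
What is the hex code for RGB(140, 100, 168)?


R = 140 → 8C (hex)
G = 100 → 64 (hex)
B = 168 → A8 (hex)
Hex = #8C64A8


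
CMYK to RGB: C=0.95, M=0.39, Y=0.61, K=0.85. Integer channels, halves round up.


R = 255 × (1-C) × (1-K) = 255 × 0.05 × 0.15 = 1.9125 → 2
G = 255 × (1-M) × (1-K) = 255 × 0.61 × 0.15 = 23.3325 → 23
B = 255 × (1-Y) × (1-K) = 255 × 0.39 × 0.15 = 14.9175 → 15
= RGB(2, 23, 15)


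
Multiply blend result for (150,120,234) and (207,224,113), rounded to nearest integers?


Multiply: C = A×B/255, rounded to nearest integer
R: 150×207/255 = 31050/255 ≈ 121.765 → 122
G: 120×224/255 = 26880/255 ≈ 105.412 → 105
B: 234×113/255 = 26442/255 ≈ 103.694 → 104
= RGB(122, 105, 104)


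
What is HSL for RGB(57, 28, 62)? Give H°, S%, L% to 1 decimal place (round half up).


Normalize: R'=57/255≈0.2235, G'=28/255≈0.1098, B'=62/255≈0.2431
Max=62/255, Min=28/255, Δ=Max-Min=34/255
L = (Max+Min)/2 = (62+28)/510 = 90/510 = 0.17647… → L = 17.6%
L ≤ 0.5 → S = Δ/(Max+Min) = 34/(62+28) = 34/90 = 0.37777… → S = 37.8%
(the 1/255 factors cancel in S and H, so raw channel differences can be used)
Max is B' → H = 60 × ((R-G)/Δ + 4) = 60 × ((57-28)/34 + 4)
  29/34 + 4 = 0.8529… + 4 = 4.8529…
  H = 60 × 4.8529… = 291.176…° → H = 291.2°
= HSL(291.2°, 37.8%, 17.6%)


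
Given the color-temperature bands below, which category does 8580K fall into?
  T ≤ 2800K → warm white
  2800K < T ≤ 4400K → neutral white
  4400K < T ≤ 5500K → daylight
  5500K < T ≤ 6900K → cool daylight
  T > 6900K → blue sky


Temperature: 8580K
8580K > 6900K → blue sky
Classification: blue sky


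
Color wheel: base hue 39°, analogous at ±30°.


Base hue: 39°
Left analog: (39 - 30) mod 360 = 9°
Right analog: (39 + 30) mod 360 = 69°
Analogous hues = 9° and 69°


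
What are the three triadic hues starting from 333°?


Triadic: equally spaced at 120° intervals
H1 = 333°
H2 = (333 + 120) mod 360 = 93°
H3 = (333 + 240) mod 360 = 213°
Triadic = 333°, 93°, 213°


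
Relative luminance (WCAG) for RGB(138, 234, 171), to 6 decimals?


Linearize each channel (sRGB transfer function): c = v/255; c_lin = c/12.92 if c ≤ 0.04045, else ((c+0.055)/1.055)^2.4
  R: 138/255 ≈ 0.541176 > 0.04045 → ((0.541176+0.055)/1.055)^2.4 ≈ 0.254152
  G: 234/255 ≈ 0.917647 > 0.04045 → ((0.917647+0.055)/1.055)^2.4 ≈ 0.822786
  B: 171/255 ≈ 0.670588 > 0.04045 → ((0.670588+0.055)/1.055)^2.4 ≈ 0.407240
R_lin = 0.254152, G_lin = 0.822786, B_lin = 0.407240
L = 0.2126×R + 0.7152×G + 0.0722×B
L = 0.2126×0.254152 + 0.7152×0.822786 + 0.0722×0.407240
L ≈ 0.671892


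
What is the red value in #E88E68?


Color: #E88E68
R = E8 = 232
G = 8E = 142
B = 68 = 104
Red = 232


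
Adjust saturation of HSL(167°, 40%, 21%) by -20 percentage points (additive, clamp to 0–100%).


Original S = 40%
Adjustment = -20 percentage points
New S = 40 + (-20) = 20
Clamp to [0, 100] → 20
= HSL(167°, 20%, 21%)


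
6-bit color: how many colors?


Colors = 2^bits = 2^6
= 64 colors


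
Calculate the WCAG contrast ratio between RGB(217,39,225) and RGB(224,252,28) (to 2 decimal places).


Linearize each sRGB channel c=v/255: c/12.92 if c ≤ 0.04045 else ((c+0.055)/1.055)^2.4
L = 0.2126×R_lin + 0.7152×G_lin + 0.0722×B_lin
Color 1 (217,39,225):
  R=217: 217/255≈0.8510 > 0.04045 → ((0.8510+0.055)/1.055)^2.4 ≈ 0.69387
  G=39: 39/255≈0.1529 > 0.04045 → ((0.1529+0.055)/1.055)^2.4 ≈ 0.02029
  B=225: 225/255≈0.8824 > 0.04045 → ((0.8824+0.055)/1.055)^2.4 ≈ 0.75294
  L1 = 0.2126×0.69387 + 0.7152×0.02029 + 0.0722×0.75294 ≈ 0.21639
Color 2 (224,252,28):
  R=224: 224/255≈0.8784 > 0.04045 → ((0.8784+0.055)/1.055)^2.4 ≈ 0.74540
  G=252: 252/255≈0.9882 > 0.04045 → ((0.9882+0.055)/1.055)^2.4 ≈ 0.97345
  B=28: 28/255≈0.1098 > 0.04045 → ((0.1098+0.055)/1.055)^2.4 ≈ 0.01161
  L2 = 0.2126×0.74540 + 0.7152×0.97345 + 0.0722×0.01161 ≈ 0.85552
Lighter = 0.85552, Darker = 0.21639
Ratio = (L_lighter + 0.05) / (L_darker + 0.05)
Ratio = (0.85552 + 0.05) / (0.21639 + 0.05) = 0.90552 / 0.26639 ≈ 3.3992
Ratio ≈ 3.40:1


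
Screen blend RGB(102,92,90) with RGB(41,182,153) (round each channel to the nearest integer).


Screen: C = 255 - (255-A)×(255-B)/255, rounded to nearest integer
R: 255 - (255-102)×(255-41)/255 = 255 - 32742/255 ≈ 255 - 128.400 = 126.600 → 127
G: 255 - (255-92)×(255-182)/255 = 255 - 11899/255 ≈ 255 - 46.663 = 208.337 → 208
B: 255 - (255-90)×(255-153)/255 = 255 - 16830/255 ≈ 255 - 66.000 = 189.000 → 189
= RGB(127, 208, 189)


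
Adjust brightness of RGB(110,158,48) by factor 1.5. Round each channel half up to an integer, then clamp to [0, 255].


Multiply each channel by 1.5, round half up, clamp to [0, 255]
R: 110×1.5 = 165
G: 158×1.5 = 237
B: 48×1.5 = 72
= RGB(165, 237, 72)


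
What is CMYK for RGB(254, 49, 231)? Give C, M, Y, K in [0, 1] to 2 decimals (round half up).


R'=254/255≈0.9961, G'=49/255≈0.1922, B'=231/255≈0.9059
K = 1 - max(R',G',B') = 1 - 254/255 = 1/255 = 0.00392… → 0.00
(1-R'-K)/(1-K) simplifies to (max-R)/max with max = 254:
C = (254-254)/254 = 0/254 = 0 → 0.00
M = (254-49)/254 = 205/254 = 0.80708… → 0.81
Y = (254-231)/254 = 23/254 = 0.09055… → 0.09
= CMYK(0.00, 0.81, 0.09, 0.00)


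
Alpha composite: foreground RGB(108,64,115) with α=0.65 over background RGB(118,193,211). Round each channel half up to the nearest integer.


C = α×F + (1-α)×B, with 1-α = 0.35
R: 0.65×108 + 0.35×118 = 70.20 + 41.30 = 111.50 → 112
G: 0.65×64 + 0.35×193 = 41.60 + 67.55 = 109.15 → 109
B: 0.65×115 + 0.35×211 = 74.75 + 73.85 = 148.60 → 149
= RGB(112, 109, 149)


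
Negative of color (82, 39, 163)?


Invert: (255-R, 255-G, 255-B)
R: 255-82 = 173
G: 255-39 = 216
B: 255-163 = 92
= RGB(173, 216, 92)


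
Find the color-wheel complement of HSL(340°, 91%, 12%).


Complement = opposite side of color wheel = hue + 180°
H' = (340 + 180) mod 360 = 160°
S and L unchanged.
= HSL(160°, 91%, 12%)


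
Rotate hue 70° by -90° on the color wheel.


New hue = (H + rotation) mod 360
New hue = (70 -90) mod 360
= -20 mod 360
= 340°


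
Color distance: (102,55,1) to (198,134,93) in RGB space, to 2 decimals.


d = √[(R₁-R₂)² + (G₁-G₂)² + (B₁-B₂)²]
d = √[(102-198)² + (55-134)² + (1-93)²]
d = √[9216 + 6241 + 8464]
d = √23921
d ≈ 154.66


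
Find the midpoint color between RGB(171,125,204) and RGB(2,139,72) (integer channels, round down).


Midpoint: each channel = ⌊(C₁+C₂)/2⌋
R: ⌊(171+2)/2⌋ = 86
G: ⌊(125+139)/2⌋ = 132
B: ⌊(204+72)/2⌋ = 138
= RGB(86, 132, 138)


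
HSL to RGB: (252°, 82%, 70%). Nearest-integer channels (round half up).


H=252°, S=0.82, L=0.70
C = (1-|2L-1|)×S = (1-|0.40|)×0.82 = 0.492
H' = H/60 = 252/60 ≈ 4.2000; X = C×(1-|H' mod 2 - 1|) = 0.0984
m = L - C/2 = 0.70 - 0.246 = 0.454
Sector ⌊H'⌋ = 4 → (R',G',B') = (0.0984, 0.0, 0.492)
RGB = ((R'+m)×255, (G'+m)×255, (B'+m)×255) = (140.862, 115.77, 241.23)
Round half up → RGB(141, 116, 241)


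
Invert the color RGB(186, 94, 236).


Invert: (255-R, 255-G, 255-B)
R: 255-186 = 69
G: 255-94 = 161
B: 255-236 = 19
= RGB(69, 161, 19)


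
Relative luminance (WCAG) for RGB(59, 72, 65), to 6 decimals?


Linearize each channel (sRGB transfer function): c = v/255; c_lin = c/12.92 if c ≤ 0.04045, else ((c+0.055)/1.055)^2.4
  R: 59/255 ≈ 0.231373 > 0.04045 → ((0.231373+0.055)/1.055)^2.4 ≈ 0.043735
  G: 72/255 ≈ 0.282353 > 0.04045 → ((0.282353+0.055)/1.055)^2.4 ≈ 0.064803
  B: 65/255 ≈ 0.254902 > 0.04045 → ((0.254902+0.055)/1.055)^2.4 ≈ 0.052861
R_lin = 0.043735, G_lin = 0.064803, B_lin = 0.052861
L = 0.2126×R + 0.7152×G + 0.0722×B
L = 0.2126×0.043735 + 0.7152×0.064803 + 0.0722×0.052861
L ≈ 0.059462


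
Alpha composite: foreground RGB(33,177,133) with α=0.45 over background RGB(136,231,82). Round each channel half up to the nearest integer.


C = α×F + (1-α)×B, with 1-α = 0.55
R: 0.45×33 + 0.55×136 = 14.85 + 74.80 = 89.65 → 90
G: 0.45×177 + 0.55×231 = 79.65 + 127.05 = 206.70 → 207
B: 0.45×133 + 0.55×82 = 59.85 + 45.10 = 104.95 → 105
= RGB(90, 207, 105)


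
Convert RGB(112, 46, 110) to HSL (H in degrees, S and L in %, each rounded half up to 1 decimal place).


Normalize: R'=112/255≈0.4392, G'=46/255≈0.1804, B'=110/255≈0.4314
Max=112/255, Min=46/255, Δ=Max-Min=66/255
L = (Max+Min)/2 = (112+46)/510 = 158/510 = 0.30980… → L = 31.0%
L ≤ 0.5 → S = Δ/(Max+Min) = 66/(112+46) = 66/158 = 0.41772… → S = 41.8%
(the 1/255 factors cancel in S and H, so raw channel differences can be used)
Max is R' → H = 60 × (((G-B)/Δ) mod 6) = 60 × (((46-110)/66) mod 6)
  (-64)/66 = -0.9696…; negative, so add 6 → 5.0303…
  H = 60 × 5.0303… = 301.818…° → H = 301.8°
= HSL(301.8°, 41.8%, 31.0%)


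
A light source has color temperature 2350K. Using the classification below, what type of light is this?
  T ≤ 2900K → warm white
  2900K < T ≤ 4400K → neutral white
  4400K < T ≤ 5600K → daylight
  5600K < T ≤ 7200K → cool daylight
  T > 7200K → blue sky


Temperature: 2350K
2350K ≤ 2900K → warm white
Classification: warm white


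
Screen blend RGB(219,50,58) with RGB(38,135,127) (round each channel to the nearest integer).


Screen: C = 255 - (255-A)×(255-B)/255, rounded to nearest integer
R: 255 - (255-219)×(255-38)/255 = 255 - 7812/255 ≈ 255 - 30.635 = 224.365 → 224
G: 255 - (255-50)×(255-135)/255 = 255 - 24600/255 ≈ 255 - 96.471 = 158.529 → 159
B: 255 - (255-58)×(255-127)/255 = 255 - 25216/255 ≈ 255 - 98.886 = 156.114 → 156
= RGB(224, 159, 156)


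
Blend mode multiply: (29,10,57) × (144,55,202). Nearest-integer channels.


Multiply: C = A×B/255, rounded to nearest integer
R: 29×144/255 = 4176/255 ≈ 16.376 → 16
G: 10×55/255 = 550/255 ≈ 2.157 → 2
B: 57×202/255 = 11514/255 ≈ 45.153 → 45
= RGB(16, 2, 45)


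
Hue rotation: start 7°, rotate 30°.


New hue = (H + rotation) mod 360
New hue = (7 + 30) mod 360
= 37 mod 360
= 37°


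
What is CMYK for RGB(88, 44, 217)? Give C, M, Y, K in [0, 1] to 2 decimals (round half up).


R'=88/255≈0.3451, G'=44/255≈0.1725, B'=217/255≈0.8510
K = 1 - max(R',G',B') = 1 - 217/255 = 38/255 = 0.14901… → 0.15
(1-R'-K)/(1-K) simplifies to (max-R)/max with max = 217:
C = (217-88)/217 = 129/217 = 0.59447… → 0.59
M = (217-44)/217 = 173/217 = 0.79723… → 0.80
Y = (217-217)/217 = 0/217 = 0 → 0.00
= CMYK(0.59, 0.80, 0.00, 0.15)


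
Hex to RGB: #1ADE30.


1A → 26 (R)
DE → 222 (G)
30 → 48 (B)
= RGB(26, 222, 48)


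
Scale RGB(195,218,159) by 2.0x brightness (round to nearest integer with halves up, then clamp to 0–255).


Multiply each channel by 2.0, round half up, clamp to [0, 255]
R: 195×2.0 = 390 → clamp → 255
G: 218×2.0 = 436 → clamp → 255
B: 159×2.0 = 318 → clamp → 255
= RGB(255, 255, 255)


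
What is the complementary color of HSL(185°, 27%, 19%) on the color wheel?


Complement = opposite side of color wheel = hue + 180°
H' = (185 + 180) mod 360 = 5°
S and L unchanged.
= HSL(5°, 27%, 19%)


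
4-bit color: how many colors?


Colors = 2^bits = 2^4
= 16 colors


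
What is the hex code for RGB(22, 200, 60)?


R = 22 → 16 (hex)
G = 200 → C8 (hex)
B = 60 → 3C (hex)
Hex = #16C83C


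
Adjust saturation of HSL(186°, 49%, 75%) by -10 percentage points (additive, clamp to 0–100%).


Original S = 49%
Adjustment = -10 percentage points
New S = 49 + (-10) = 39
Clamp to [0, 100] → 39
= HSL(186°, 39%, 75%)


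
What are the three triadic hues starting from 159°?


Triadic: equally spaced at 120° intervals
H1 = 159°
H2 = (159 + 120) mod 360 = 279°
H3 = (159 + 240) mod 360 = 39°
Triadic = 159°, 279°, 39°


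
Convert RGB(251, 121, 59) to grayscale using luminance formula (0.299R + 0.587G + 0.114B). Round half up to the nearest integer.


Gray = 0.299×R + 0.587×G + 0.114×B
Gray = 0.299×251 + 0.587×121 + 0.114×59
Gray = 75.049 + 71.027 + 6.726
Gray = 152.802 → round half up → 153
Gray = 153


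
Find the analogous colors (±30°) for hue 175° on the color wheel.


Base hue: 175°
Left analog: (175 - 30) mod 360 = 145°
Right analog: (175 + 30) mod 360 = 205°
Analogous hues = 145° and 205°


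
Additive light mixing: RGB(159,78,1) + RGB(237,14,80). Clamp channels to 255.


Additive: each channel = min(255, C₁+C₂)
R: 159+237 = 396 → 255
G: 78+14 = 92 → 92
B: 1+80 = 81 → 81
= RGB(255, 92, 81)


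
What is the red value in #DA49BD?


Color: #DA49BD
R = DA = 218
G = 49 = 73
B = BD = 189
Red = 218


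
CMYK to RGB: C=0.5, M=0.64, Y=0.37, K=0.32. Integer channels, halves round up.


R = 255 × (1-C) × (1-K) = 255 × 0.50 × 0.68 = 86.7 → 87
G = 255 × (1-M) × (1-K) = 255 × 0.36 × 0.68 = 62.424 → 62
B = 255 × (1-Y) × (1-K) = 255 × 0.63 × 0.68 = 109.242 → 109
= RGB(87, 62, 109)


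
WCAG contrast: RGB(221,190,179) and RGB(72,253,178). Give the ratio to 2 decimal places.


Linearize each sRGB channel c=v/255: c/12.92 if c ≤ 0.04045 else ((c+0.055)/1.055)^2.4
L = 0.2126×R_lin + 0.7152×G_lin + 0.0722×B_lin
Color 1 (221,190,179):
  R=221: 221/255≈0.8667 > 0.04045 → ((0.8667+0.055)/1.055)^2.4 ≈ 0.72306
  G=190: 190/255≈0.7451 > 0.04045 → ((0.7451+0.055)/1.055)^2.4 ≈ 0.51492
  B=179: 179/255≈0.7020 > 0.04045 → ((0.7020+0.055)/1.055)^2.4 ≈ 0.45079
  L1 = 0.2126×0.72306 + 0.7152×0.51492 + 0.0722×0.45079 ≈ 0.55454
Color 2 (72,253,178):
  R=72: 72/255≈0.2824 > 0.04045 → ((0.2824+0.055)/1.055)^2.4 ≈ 0.06480
  G=253: 253/255≈0.9922 > 0.04045 → ((0.9922+0.055)/1.055)^2.4 ≈ 0.98225
  B=178: 178/255≈0.6980 > 0.04045 → ((0.6980+0.055)/1.055)^2.4 ≈ 0.44520
  L2 = 0.2126×0.06480 + 0.7152×0.98225 + 0.0722×0.44520 ≈ 0.74843
Lighter = 0.74843, Darker = 0.55454
Ratio = (L_lighter + 0.05) / (L_darker + 0.05)
Ratio = (0.74843 + 0.05) / (0.55454 + 0.05) = 0.79843 / 0.60454 ≈ 1.3207
Ratio ≈ 1.32:1


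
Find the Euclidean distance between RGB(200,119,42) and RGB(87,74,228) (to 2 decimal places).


d = √[(R₁-R₂)² + (G₁-G₂)² + (B₁-B₂)²]
d = √[(200-87)² + (119-74)² + (42-228)²]
d = √[12769 + 2025 + 34596]
d = √49390
d ≈ 222.24


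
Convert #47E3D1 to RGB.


47 → 71 (R)
E3 → 227 (G)
D1 → 209 (B)
= RGB(71, 227, 209)


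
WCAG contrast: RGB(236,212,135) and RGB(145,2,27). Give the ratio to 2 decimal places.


Linearize each sRGB channel c=v/255: c/12.92 if c ≤ 0.04045 else ((c+0.055)/1.055)^2.4
L = 0.2126×R_lin + 0.7152×G_lin + 0.0722×B_lin
Color 1 (236,212,135):
  R=236: 236/255≈0.9255 > 0.04045 → ((0.9255+0.055)/1.055)^2.4 ≈ 0.83880
  G=212: 212/255≈0.8314 > 0.04045 → ((0.8314+0.055)/1.055)^2.4 ≈ 0.65837
  B=135: 135/255≈0.5294 > 0.04045 → ((0.5294+0.055)/1.055)^2.4 ≈ 0.24228
  L1 = 0.2126×0.83880 + 0.7152×0.65837 + 0.0722×0.24228 ≈ 0.66669
Color 2 (145,2,27):
  R=145: 145/255≈0.5686 > 0.04045 → ((0.5686+0.055)/1.055)^2.4 ≈ 0.28315
  G=2: 2/255≈0.0078 ≤ 0.04045 → 0.0078/12.92 ≈ 0.00061
  B=27: 27/255≈0.1059 > 0.04045 → ((0.1059+0.055)/1.055)^2.4 ≈ 0.01096
  L2 = 0.2126×0.28315 + 0.7152×0.00061 + 0.0722×0.01096 ≈ 0.06142
Lighter = 0.66669, Darker = 0.06142
Ratio = (L_lighter + 0.05) / (L_darker + 0.05)
Ratio = (0.66669 + 0.05) / (0.06142 + 0.05) = 0.71669 / 0.11142 ≈ 6.4322
Ratio ≈ 6.43:1


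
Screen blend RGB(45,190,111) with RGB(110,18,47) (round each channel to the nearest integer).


Screen: C = 255 - (255-A)×(255-B)/255, rounded to nearest integer
R: 255 - (255-45)×(255-110)/255 = 255 - 30450/255 ≈ 255 - 119.412 = 135.588 → 136
G: 255 - (255-190)×(255-18)/255 = 255 - 15405/255 ≈ 255 - 60.412 = 194.588 → 195
B: 255 - (255-111)×(255-47)/255 = 255 - 29952/255 ≈ 255 - 117.459 = 137.541 → 138
= RGB(136, 195, 138)


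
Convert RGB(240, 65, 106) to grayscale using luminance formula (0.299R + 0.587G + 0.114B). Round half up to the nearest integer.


Gray = 0.299×R + 0.587×G + 0.114×B
Gray = 0.299×240 + 0.587×65 + 0.114×106
Gray = 71.760 + 38.155 + 12.084
Gray = 121.999 → round half up → 122
Gray = 122


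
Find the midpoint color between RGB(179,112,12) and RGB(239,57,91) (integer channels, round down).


Midpoint: each channel = ⌊(C₁+C₂)/2⌋
R: ⌊(179+239)/2⌋ = 209
G: ⌊(112+57)/2⌋ = 84
B: ⌊(12+91)/2⌋ = 51
= RGB(209, 84, 51)


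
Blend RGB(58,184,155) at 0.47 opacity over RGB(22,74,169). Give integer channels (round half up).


C = α×F + (1-α)×B, with 1-α = 0.53
R: 0.47×58 + 0.53×22 = 27.26 + 11.66 = 38.92 → 39
G: 0.47×184 + 0.53×74 = 86.48 + 39.22 = 125.70 → 126
B: 0.47×155 + 0.53×169 = 72.85 + 89.57 = 162.42 → 162
= RGB(39, 126, 162)


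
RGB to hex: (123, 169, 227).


R = 123 → 7B (hex)
G = 169 → A9 (hex)
B = 227 → E3 (hex)
Hex = #7BA9E3


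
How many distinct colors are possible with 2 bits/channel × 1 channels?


Total bits = 2 bits/channel × 1 channels = 2 bits
Distinct colors = 2^2
= 4 colors


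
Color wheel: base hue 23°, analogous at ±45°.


Base hue: 23°
Left analog: (23 - 45) mod 360 = 338°
Right analog: (23 + 45) mod 360 = 68°
Analogous hues = 338° and 68°


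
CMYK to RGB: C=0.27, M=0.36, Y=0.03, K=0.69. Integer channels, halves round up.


R = 255 × (1-C) × (1-K) = 255 × 0.73 × 0.31 = 57.7065 → 58
G = 255 × (1-M) × (1-K) = 255 × 0.64 × 0.31 = 50.592 → 51
B = 255 × (1-Y) × (1-K) = 255 × 0.97 × 0.31 = 76.6785 → 77
= RGB(58, 51, 77)


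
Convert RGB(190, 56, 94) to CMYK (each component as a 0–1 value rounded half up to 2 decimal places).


R'=190/255≈0.7451, G'=56/255≈0.2196, B'=94/255≈0.3686
K = 1 - max(R',G',B') = 1 - 190/255 = 65/255 = 0.25490… → 0.25
(1-R'-K)/(1-K) simplifies to (max-R)/max with max = 190:
C = (190-190)/190 = 0/190 = 0 → 0.00
M = (190-56)/190 = 134/190 = 0.70526… → 0.71
Y = (190-94)/190 = 96/190 = 0.50526… → 0.51
= CMYK(0.00, 0.71, 0.51, 0.25)


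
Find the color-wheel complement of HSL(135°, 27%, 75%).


Complement = opposite side of color wheel = hue + 180°
H' = (135 + 180) mod 360 = 315°
S and L unchanged.
= HSL(315°, 27%, 75%)


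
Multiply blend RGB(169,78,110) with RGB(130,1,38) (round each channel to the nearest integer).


Multiply: C = A×B/255, rounded to nearest integer
R: 169×130/255 = 21970/255 ≈ 86.157 → 86
G: 78×1/255 = 78/255 ≈ 0.306 → 0
B: 110×38/255 = 4180/255 ≈ 16.392 → 16
= RGB(86, 0, 16)


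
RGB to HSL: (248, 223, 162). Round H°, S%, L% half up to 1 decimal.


Normalize: R'=248/255≈0.9725, G'=223/255≈0.8745, B'=162/255≈0.6353
Max=248/255, Min=162/255, Δ=Max-Min=86/255
L = (Max+Min)/2 = (248+162)/510 = 410/510 = 0.80392… → L = 80.4%
L > 0.5 → S = Δ/(2-Max-Min) = 86/(510-248-162) = 86/100 = 0.86 → S = 86.0%
(the 1/255 factors cancel in S and H, so raw channel differences can be used)
Max is R' → H = 60 × (((G-B)/Δ) mod 6) = 60 × (((223-162)/86) mod 6)
  61/86 = 0.7093…
  H = 60 × 0.7093… = 42.558…° → H = 42.6°
= HSL(42.6°, 86.0%, 80.4%)


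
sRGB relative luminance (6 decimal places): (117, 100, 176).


Linearize each channel (sRGB transfer function): c = v/255; c_lin = c/12.92 if c ≤ 0.04045, else ((c+0.055)/1.055)^2.4
  R: 117/255 ≈ 0.458824 > 0.04045 → ((0.458824+0.055)/1.055)^2.4 ≈ 0.177888
  G: 100/255 ≈ 0.392157 > 0.04045 → ((0.392157+0.055)/1.055)^2.4 ≈ 0.127438
  B: 176/255 ≈ 0.690196 > 0.04045 → ((0.690196+0.055)/1.055)^2.4 ≈ 0.434154
R_lin = 0.177888, G_lin = 0.127438, B_lin = 0.434154
L = 0.2126×R + 0.7152×G + 0.0722×B
L = 0.2126×0.177888 + 0.7152×0.127438 + 0.0722×0.434154
L ≈ 0.160308


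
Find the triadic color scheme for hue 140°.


Triadic: equally spaced at 120° intervals
H1 = 140°
H2 = (140 + 120) mod 360 = 260°
H3 = (140 + 240) mod 360 = 20°
Triadic = 140°, 260°, 20°


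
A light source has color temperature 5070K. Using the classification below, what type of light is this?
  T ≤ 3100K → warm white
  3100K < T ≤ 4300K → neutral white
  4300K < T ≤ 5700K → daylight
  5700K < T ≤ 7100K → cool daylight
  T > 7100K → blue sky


Temperature: 5070K
4300K < 5070K ≤ 5700K → daylight
Classification: daylight


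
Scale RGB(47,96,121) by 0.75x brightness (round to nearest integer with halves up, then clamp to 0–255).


Multiply each channel by 0.75, round half up, clamp to [0, 255]
R: 47×0.75 = 35.25 → round → 35
G: 96×0.75 = 72
B: 121×0.75 = 90.75 → round → 91
= RGB(35, 72, 91)


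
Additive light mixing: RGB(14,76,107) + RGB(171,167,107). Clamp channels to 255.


Additive: each channel = min(255, C₁+C₂)
R: 14+171 = 185 → 185
G: 76+167 = 243 → 243
B: 107+107 = 214 → 214
= RGB(185, 243, 214)


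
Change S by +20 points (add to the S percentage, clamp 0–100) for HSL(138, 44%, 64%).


Original S = 44%
Adjustment = +20 percentage points
New S = 44 + (20) = 64
Clamp to [0, 100] → 64
= HSL(138°, 64%, 64%)


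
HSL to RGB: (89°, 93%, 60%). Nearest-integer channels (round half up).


H=89°, S=0.93, L=0.60
C = (1-|2L-1|)×S = (1-|0.20|)×0.93 = 0.744
H' = H/60 = 89/60 ≈ 1.4833; X = C×(1-|H' mod 2 - 1|) = 0.3844
m = L - C/2 = 0.60 - 0.372 = 0.228
Sector ⌊H'⌋ = 1 → (R',G',B') = (0.3844, 0.744, 0.0)
RGB = ((R'+m)×255, (G'+m)×255, (B'+m)×255) = (156.162, 247.86, 58.14)
Round half up → RGB(156, 248, 58)


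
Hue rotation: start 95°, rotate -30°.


New hue = (H + rotation) mod 360
New hue = (95 -30) mod 360
= 65 mod 360
= 65°


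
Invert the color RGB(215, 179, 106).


Invert: (255-R, 255-G, 255-B)
R: 255-215 = 40
G: 255-179 = 76
B: 255-106 = 149
= RGB(40, 76, 149)


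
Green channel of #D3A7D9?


Color: #D3A7D9
R = D3 = 211
G = A7 = 167
B = D9 = 217
Green = 167


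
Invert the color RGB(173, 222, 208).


Invert: (255-R, 255-G, 255-B)
R: 255-173 = 82
G: 255-222 = 33
B: 255-208 = 47
= RGB(82, 33, 47)


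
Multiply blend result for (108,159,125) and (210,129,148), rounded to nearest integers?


Multiply: C = A×B/255, rounded to nearest integer
R: 108×210/255 = 22680/255 ≈ 88.941 → 89
G: 159×129/255 = 20511/255 ≈ 80.435 → 80
B: 125×148/255 = 18500/255 ≈ 72.549 → 73
= RGB(89, 80, 73)


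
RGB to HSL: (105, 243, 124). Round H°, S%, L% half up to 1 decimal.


Normalize: R'=105/255≈0.4118, G'=243/255≈0.9529, B'=124/255≈0.4863
Max=243/255, Min=105/255, Δ=Max-Min=138/255
L = (Max+Min)/2 = (243+105)/510 = 348/510 = 0.68235… → L = 68.2%
L > 0.5 → S = Δ/(2-Max-Min) = 138/(510-243-105) = 138/162 = 0.85185… → S = 85.2%
(the 1/255 factors cancel in S and H, so raw channel differences can be used)
Max is G' → H = 60 × ((B-R)/Δ + 2) = 60 × ((124-105)/138 + 2)
  19/138 + 2 = 0.1376… + 2 = 2.1376…
  H = 60 × 2.1376… = 128.260…° → H = 128.3°
= HSL(128.3°, 85.2%, 68.2%)


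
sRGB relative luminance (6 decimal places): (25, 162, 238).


Linearize each channel (sRGB transfer function): c = v/255; c_lin = c/12.92 if c ≤ 0.04045, else ((c+0.055)/1.055)^2.4
  R: 25/255 ≈ 0.098039 > 0.04045 → ((0.098039+0.055)/1.055)^2.4 ≈ 0.009721
  G: 162/255 ≈ 0.635294 > 0.04045 → ((0.635294+0.055)/1.055)^2.4 ≈ 0.361307
  B: 238/255 ≈ 0.933333 > 0.04045 → ((0.933333+0.055)/1.055)^2.4 ≈ 0.854993
R_lin = 0.009721, G_lin = 0.361307, B_lin = 0.854993
L = 0.2126×R + 0.7152×G + 0.0722×B
L = 0.2126×0.009721 + 0.7152×0.361307 + 0.0722×0.854993
L ≈ 0.322204


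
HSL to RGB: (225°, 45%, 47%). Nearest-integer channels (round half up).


H=225°, S=0.45, L=0.47
C = (1-|2L-1|)×S = (1-|-0.06|)×0.45 = 0.423
H' = H/60 = 225/60 ≈ 3.7500; X = C×(1-|H' mod 2 - 1|) = 0.10575
m = L - C/2 = 0.47 - 0.2115 = 0.2585
Sector ⌊H'⌋ = 3 → (R',G',B') = (0.0, 0.10575, 0.423)
RGB = ((R'+m)×255, (G'+m)×255, (B'+m)×255) = (65.9175, 92.88375, 173.7825)
Round half up → RGB(66, 93, 174)


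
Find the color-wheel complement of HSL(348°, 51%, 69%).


Complement = opposite side of color wheel = hue + 180°
H' = (348 + 180) mod 360 = 168°
S and L unchanged.
= HSL(168°, 51%, 69%)


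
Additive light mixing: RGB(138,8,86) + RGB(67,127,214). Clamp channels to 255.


Additive: each channel = min(255, C₁+C₂)
R: 138+67 = 205 → 205
G: 8+127 = 135 → 135
B: 86+214 = 300 → 255
= RGB(205, 135, 255)


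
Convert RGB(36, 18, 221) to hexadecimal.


R = 36 → 24 (hex)
G = 18 → 12 (hex)
B = 221 → DD (hex)
Hex = #2412DD


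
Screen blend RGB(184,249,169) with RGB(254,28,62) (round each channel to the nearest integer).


Screen: C = 255 - (255-A)×(255-B)/255, rounded to nearest integer
R: 255 - (255-184)×(255-254)/255 = 255 - 71/255 ≈ 255 - 0.278 = 254.722 → 255
G: 255 - (255-249)×(255-28)/255 = 255 - 1362/255 ≈ 255 - 5.341 = 249.659 → 250
B: 255 - (255-169)×(255-62)/255 = 255 - 16598/255 ≈ 255 - 65.090 = 189.910 → 190
= RGB(255, 250, 190)


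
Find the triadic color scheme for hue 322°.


Triadic: equally spaced at 120° intervals
H1 = 322°
H2 = (322 + 120) mod 360 = 82°
H3 = (322 + 240) mod 360 = 202°
Triadic = 322°, 82°, 202°


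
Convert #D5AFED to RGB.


D5 → 213 (R)
AF → 175 (G)
ED → 237 (B)
= RGB(213, 175, 237)


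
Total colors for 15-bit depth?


Colors = 2^bits = 2^15
= 32,768 colors


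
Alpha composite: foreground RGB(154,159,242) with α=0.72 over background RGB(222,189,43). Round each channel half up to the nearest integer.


C = α×F + (1-α)×B, with 1-α = 0.28
R: 0.72×154 + 0.28×222 = 110.88 + 62.16 = 173.04 → 173
G: 0.72×159 + 0.28×189 = 114.48 + 52.92 = 167.40 → 167
B: 0.72×242 + 0.28×43 = 174.24 + 12.04 = 186.28 → 186
= RGB(173, 167, 186)


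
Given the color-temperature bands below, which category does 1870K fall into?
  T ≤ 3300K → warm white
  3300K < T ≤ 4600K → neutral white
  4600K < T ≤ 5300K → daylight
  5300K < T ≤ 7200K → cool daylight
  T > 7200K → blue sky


Temperature: 1870K
1870K ≤ 3300K → warm white
Classification: warm white


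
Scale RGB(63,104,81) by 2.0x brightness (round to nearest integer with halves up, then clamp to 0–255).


Multiply each channel by 2.0, round half up, clamp to [0, 255]
R: 63×2.0 = 126
G: 104×2.0 = 208
B: 81×2.0 = 162
= RGB(126, 208, 162)


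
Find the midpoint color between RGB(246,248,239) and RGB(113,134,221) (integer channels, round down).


Midpoint: each channel = ⌊(C₁+C₂)/2⌋
R: ⌊(246+113)/2⌋ = 179
G: ⌊(248+134)/2⌋ = 191
B: ⌊(239+221)/2⌋ = 230
= RGB(179, 191, 230)


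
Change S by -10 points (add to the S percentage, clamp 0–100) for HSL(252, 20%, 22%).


Original S = 20%
Adjustment = -10 percentage points
New S = 20 + (-10) = 10
Clamp to [0, 100] → 10
= HSL(252°, 10%, 22%)


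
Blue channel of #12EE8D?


Color: #12EE8D
R = 12 = 18
G = EE = 238
B = 8D = 141
Blue = 141


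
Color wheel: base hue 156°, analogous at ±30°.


Base hue: 156°
Left analog: (156 - 30) mod 360 = 126°
Right analog: (156 + 30) mod 360 = 186°
Analogous hues = 126° and 186°


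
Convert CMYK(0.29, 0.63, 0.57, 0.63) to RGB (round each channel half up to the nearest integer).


R = 255 × (1-C) × (1-K) = 255 × 0.71 × 0.37 = 66.9885 → 67
G = 255 × (1-M) × (1-K) = 255 × 0.37 × 0.37 = 34.9095 → 35
B = 255 × (1-Y) × (1-K) = 255 × 0.43 × 0.37 = 40.5705 → 41
= RGB(67, 35, 41)


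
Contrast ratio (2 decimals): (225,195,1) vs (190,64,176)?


Linearize each sRGB channel c=v/255: c/12.92 if c ≤ 0.04045 else ((c+0.055)/1.055)^2.4
L = 0.2126×R_lin + 0.7152×G_lin + 0.0722×B_lin
Color 1 (225,195,1):
  R=225: 225/255≈0.8824 > 0.04045 → ((0.8824+0.055)/1.055)^2.4 ≈ 0.75294
  G=195: 195/255≈0.7647 > 0.04045 → ((0.7647+0.055)/1.055)^2.4 ≈ 0.54572
  B=1: 1/255≈0.0039 ≤ 0.04045 → 0.0039/12.92 ≈ 0.00030
  L1 = 0.2126×0.75294 + 0.7152×0.54572 + 0.0722×0.00030 ≈ 0.55040
Color 2 (190,64,176):
  R=190: 190/255≈0.7451 > 0.04045 → ((0.7451+0.055)/1.055)^2.4 ≈ 0.51492
  G=64: 64/255≈0.2510 > 0.04045 → ((0.2510+0.055)/1.055)^2.4 ≈ 0.05127
  B=176: 176/255≈0.6902 > 0.04045 → ((0.6902+0.055)/1.055)^2.4 ≈ 0.43415
  L2 = 0.2126×0.51492 + 0.7152×0.05127 + 0.0722×0.43415 ≈ 0.17749
Lighter = 0.55040, Darker = 0.17749
Ratio = (L_lighter + 0.05) / (L_darker + 0.05)
Ratio = (0.55040 + 0.05) / (0.17749 + 0.05) = 0.60040 / 0.22749 ≈ 2.6393
Ratio ≈ 2.64:1


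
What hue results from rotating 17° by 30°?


New hue = (H + rotation) mod 360
New hue = (17 + 30) mod 360
= 47 mod 360
= 47°


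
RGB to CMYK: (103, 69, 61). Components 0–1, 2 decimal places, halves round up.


R'=103/255≈0.4039, G'=69/255≈0.2706, B'=61/255≈0.2392
K = 1 - max(R',G',B') = 1 - 103/255 = 152/255 = 0.59607… → 0.60
(1-R'-K)/(1-K) simplifies to (max-R)/max with max = 103:
C = (103-103)/103 = 0/103 = 0 → 0.00
M = (103-69)/103 = 34/103 = 0.33009… → 0.33
Y = (103-61)/103 = 42/103 = 0.40776… → 0.41
= CMYK(0.00, 0.33, 0.41, 0.60)


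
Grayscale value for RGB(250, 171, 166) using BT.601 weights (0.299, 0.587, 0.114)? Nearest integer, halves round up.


Gray = 0.299×R + 0.587×G + 0.114×B
Gray = 0.299×250 + 0.587×171 + 0.114×166
Gray = 74.750 + 100.377 + 18.924
Gray = 194.051 → round half up → 194
Gray = 194


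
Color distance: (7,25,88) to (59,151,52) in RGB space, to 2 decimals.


d = √[(R₁-R₂)² + (G₁-G₂)² + (B₁-B₂)²]
d = √[(7-59)² + (25-151)² + (88-52)²]
d = √[2704 + 15876 + 1296]
d = √19876
d ≈ 140.98


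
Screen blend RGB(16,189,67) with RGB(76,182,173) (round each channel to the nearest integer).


Screen: C = 255 - (255-A)×(255-B)/255, rounded to nearest integer
R: 255 - (255-16)×(255-76)/255 = 255 - 42781/255 ≈ 255 - 167.769 = 87.231 → 87
G: 255 - (255-189)×(255-182)/255 = 255 - 4818/255 ≈ 255 - 18.894 = 236.106 → 236
B: 255 - (255-67)×(255-173)/255 = 255 - 15416/255 ≈ 255 - 60.455 = 194.545 → 195
= RGB(87, 236, 195)


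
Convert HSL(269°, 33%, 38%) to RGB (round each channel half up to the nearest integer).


H=269°, S=0.33, L=0.38
C = (1-|2L-1|)×S = (1-|-0.24|)×0.33 = 0.2508
H' = H/60 = 269/60 ≈ 4.4833; X = C×(1-|H' mod 2 - 1|) = 0.12122
m = L - C/2 = 0.38 - 0.1254 = 0.2546
Sector ⌊H'⌋ = 4 → (R',G',B') = (0.12122, 0.0, 0.2508)
RGB = ((R'+m)×255, (G'+m)×255, (B'+m)×255) = (95.8341, 64.923, 128.877)
Round half up → RGB(96, 65, 129)


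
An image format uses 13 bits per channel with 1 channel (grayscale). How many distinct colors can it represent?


Total bits = 13 bits/channel × 1 channels = 13 bits
Distinct colors = 2^13
= 8,192 colors


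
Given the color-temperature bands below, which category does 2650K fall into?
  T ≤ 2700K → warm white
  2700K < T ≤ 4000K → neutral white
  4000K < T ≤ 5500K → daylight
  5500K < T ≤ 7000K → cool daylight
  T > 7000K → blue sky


Temperature: 2650K
2650K ≤ 2700K → warm white
Classification: warm white


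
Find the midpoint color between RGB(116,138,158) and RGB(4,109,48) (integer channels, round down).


Midpoint: each channel = ⌊(C₁+C₂)/2⌋
R: ⌊(116+4)/2⌋ = 60
G: ⌊(138+109)/2⌋ = 123
B: ⌊(158+48)/2⌋ = 103
= RGB(60, 123, 103)


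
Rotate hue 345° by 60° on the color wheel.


New hue = (H + rotation) mod 360
New hue = (345 + 60) mod 360
= 405 mod 360
= 45°


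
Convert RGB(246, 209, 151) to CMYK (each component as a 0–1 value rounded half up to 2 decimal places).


R'=246/255≈0.9647, G'=209/255≈0.8196, B'=151/255≈0.5922
K = 1 - max(R',G',B') = 1 - 246/255 = 9/255 = 0.03529… → 0.04
(1-R'-K)/(1-K) simplifies to (max-R)/max with max = 246:
C = (246-246)/246 = 0/246 = 0 → 0.00
M = (246-209)/246 = 37/246 = 0.15040… → 0.15
Y = (246-151)/246 = 95/246 = 0.38617… → 0.39
= CMYK(0.00, 0.15, 0.39, 0.04)


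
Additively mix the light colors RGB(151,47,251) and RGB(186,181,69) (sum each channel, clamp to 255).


Additive: each channel = min(255, C₁+C₂)
R: 151+186 = 337 → 255
G: 47+181 = 228 → 228
B: 251+69 = 320 → 255
= RGB(255, 228, 255)


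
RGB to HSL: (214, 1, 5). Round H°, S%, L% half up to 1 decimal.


Normalize: R'=214/255≈0.8392, G'=1/255≈0.0039, B'=5/255≈0.0196
Max=214/255, Min=1/255, Δ=Max-Min=213/255
L = (Max+Min)/2 = (214+1)/510 = 215/510 = 0.42156… → L = 42.2%
L ≤ 0.5 → S = Δ/(Max+Min) = 213/(214+1) = 213/215 = 0.99069… → S = 99.1%
(the 1/255 factors cancel in S and H, so raw channel differences can be used)
Max is R' → H = 60 × (((G-B)/Δ) mod 6) = 60 × (((1-5)/213) mod 6)
  (-4)/213 = -0.0187…; negative, so add 6 → 5.9812…
  H = 60 × 5.9812… = 358.873…° → H = 358.9°
= HSL(358.9°, 99.1%, 42.2%)


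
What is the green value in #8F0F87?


Color: #8F0F87
R = 8F = 143
G = 0F = 15
B = 87 = 135
Green = 15


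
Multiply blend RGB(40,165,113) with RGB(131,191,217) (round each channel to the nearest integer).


Multiply: C = A×B/255, rounded to nearest integer
R: 40×131/255 = 5240/255 ≈ 20.549 → 21
G: 165×191/255 = 31515/255 ≈ 123.588 → 124
B: 113×217/255 = 24521/255 ≈ 96.161 → 96
= RGB(21, 124, 96)


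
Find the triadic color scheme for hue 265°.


Triadic: equally spaced at 120° intervals
H1 = 265°
H2 = (265 + 120) mod 360 = 25°
H3 = (265 + 240) mod 360 = 145°
Triadic = 265°, 25°, 145°


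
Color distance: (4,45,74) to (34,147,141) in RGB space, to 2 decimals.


d = √[(R₁-R₂)² + (G₁-G₂)² + (B₁-B₂)²]
d = √[(4-34)² + (45-147)² + (74-141)²]
d = √[900 + 10404 + 4489]
d = √15793
d ≈ 125.67


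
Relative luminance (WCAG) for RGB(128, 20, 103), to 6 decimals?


Linearize each channel (sRGB transfer function): c = v/255; c_lin = c/12.92 if c ≤ 0.04045, else ((c+0.055)/1.055)^2.4
  R: 128/255 ≈ 0.501961 > 0.04045 → ((0.501961+0.055)/1.055)^2.4 ≈ 0.215861
  G: 20/255 ≈ 0.078431 > 0.04045 → ((0.078431+0.055)/1.055)^2.4 ≈ 0.006995
  B: 103/255 ≈ 0.403922 > 0.04045 → ((0.403922+0.055)/1.055)^2.4 ≈ 0.135633
R_lin = 0.215861, G_lin = 0.006995, B_lin = 0.135633
L = 0.2126×R + 0.7152×G + 0.0722×B
L = 0.2126×0.215861 + 0.7152×0.006995 + 0.0722×0.135633
L ≈ 0.060688


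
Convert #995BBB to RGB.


99 → 153 (R)
5B → 91 (G)
BB → 187 (B)
= RGB(153, 91, 187)


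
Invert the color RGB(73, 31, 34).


Invert: (255-R, 255-G, 255-B)
R: 255-73 = 182
G: 255-31 = 224
B: 255-34 = 221
= RGB(182, 224, 221)


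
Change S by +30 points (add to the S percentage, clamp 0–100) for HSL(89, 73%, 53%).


Original S = 73%
Adjustment = +30 percentage points
New S = 73 + (30) = 103
Clamp to [0, 100] → 100
= HSL(89°, 100%, 53%)


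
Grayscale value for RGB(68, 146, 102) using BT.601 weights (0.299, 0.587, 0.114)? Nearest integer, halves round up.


Gray = 0.299×R + 0.587×G + 0.114×B
Gray = 0.299×68 + 0.587×146 + 0.114×102
Gray = 20.332 + 85.702 + 11.628
Gray = 117.662 → round half up → 118
Gray = 118


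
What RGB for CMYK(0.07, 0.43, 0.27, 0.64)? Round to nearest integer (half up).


R = 255 × (1-C) × (1-K) = 255 × 0.93 × 0.36 = 85.374 → 85
G = 255 × (1-M) × (1-K) = 255 × 0.57 × 0.36 = 52.326 → 52
B = 255 × (1-Y) × (1-K) = 255 × 0.73 × 0.36 = 67.014 → 67
= RGB(85, 52, 67)


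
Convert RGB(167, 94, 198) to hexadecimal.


R = 167 → A7 (hex)
G = 94 → 5E (hex)
B = 198 → C6 (hex)
Hex = #A75EC6


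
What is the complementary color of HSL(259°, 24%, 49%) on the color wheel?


Complement = opposite side of color wheel = hue + 180°
H' = (259 + 180) mod 360 = 79°
S and L unchanged.
= HSL(79°, 24%, 49%)


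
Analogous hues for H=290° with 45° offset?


Base hue: 290°
Left analog: (290 - 45) mod 360 = 245°
Right analog: (290 + 45) mod 360 = 335°
Analogous hues = 245° and 335°


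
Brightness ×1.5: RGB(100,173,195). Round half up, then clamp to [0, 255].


Multiply each channel by 1.5, round half up, clamp to [0, 255]
R: 100×1.5 = 150
G: 173×1.5 = 259.5 → round → 260 → clamp → 255
B: 195×1.5 = 292.5 → round → 293 → clamp → 255
= RGB(150, 255, 255)


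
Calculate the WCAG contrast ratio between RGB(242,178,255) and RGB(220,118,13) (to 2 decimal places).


Linearize each sRGB channel c=v/255: c/12.92 if c ≤ 0.04045 else ((c+0.055)/1.055)^2.4
L = 0.2126×R_lin + 0.7152×G_lin + 0.0722×B_lin
Color 1 (242,178,255):
  R=242: 242/255≈0.9490 > 0.04045 → ((0.9490+0.055)/1.055)^2.4 ≈ 0.88792
  G=178: 178/255≈0.6980 > 0.04045 → ((0.6980+0.055)/1.055)^2.4 ≈ 0.44520
  B=255: 255/255≈1.0000 > 0.04045 → ((1.0000+0.055)/1.055)^2.4 ≈ 1.00000
  L1 = 0.2126×0.88792 + 0.7152×0.44520 + 0.0722×1.00000 ≈ 0.57938
Color 2 (220,118,13):
  R=220: 220/255≈0.8627 > 0.04045 → ((0.8627+0.055)/1.055)^2.4 ≈ 0.71569
  G=118: 118/255≈0.4627 > 0.04045 → ((0.4627+0.055)/1.055)^2.4 ≈ 0.18116
  B=13: 13/255≈0.0510 > 0.04045 → ((0.0510+0.055)/1.055)^2.4 ≈ 0.00402
  L2 = 0.2126×0.71569 + 0.7152×0.18116 + 0.0722×0.00402 ≈ 0.28202
Lighter = 0.57938, Darker = 0.28202
Ratio = (L_lighter + 0.05) / (L_darker + 0.05)
Ratio = (0.57938 + 0.05) / (0.28202 + 0.05) = 0.62938 / 0.33202 ≈ 1.8956
Ratio ≈ 1.90:1


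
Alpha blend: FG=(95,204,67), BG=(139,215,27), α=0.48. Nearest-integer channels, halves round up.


C = α×F + (1-α)×B, with 1-α = 0.52
R: 0.48×95 + 0.52×139 = 45.60 + 72.28 = 117.88 → 118
G: 0.48×204 + 0.52×215 = 97.92 + 111.80 = 209.72 → 210
B: 0.48×67 + 0.52×27 = 32.16 + 14.04 = 46.20 → 46
= RGB(118, 210, 46)


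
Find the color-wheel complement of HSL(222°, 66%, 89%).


Complement = opposite side of color wheel = hue + 180°
H' = (222 + 180) mod 360 = 42°
S and L unchanged.
= HSL(42°, 66%, 89%)


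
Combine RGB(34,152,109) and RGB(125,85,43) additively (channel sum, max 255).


Additive: each channel = min(255, C₁+C₂)
R: 34+125 = 159 → 159
G: 152+85 = 237 → 237
B: 109+43 = 152 → 152
= RGB(159, 237, 152)


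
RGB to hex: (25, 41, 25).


R = 25 → 19 (hex)
G = 41 → 29 (hex)
B = 25 → 19 (hex)
Hex = #192919


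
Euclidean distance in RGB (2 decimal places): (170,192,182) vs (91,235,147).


d = √[(R₁-R₂)² + (G₁-G₂)² + (B₁-B₂)²]
d = √[(170-91)² + (192-235)² + (182-147)²]
d = √[6241 + 1849 + 1225]
d = √9315
d ≈ 96.51
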